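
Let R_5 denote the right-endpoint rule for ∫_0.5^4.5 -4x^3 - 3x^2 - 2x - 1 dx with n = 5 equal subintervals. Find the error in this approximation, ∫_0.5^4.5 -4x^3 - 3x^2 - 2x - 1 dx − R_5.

Exact integral: ∫_0.5^4.5 f(x) dx = -525.
R_5 = -711.88.
Error = -525 − (-711.88) = 186.88.

186.88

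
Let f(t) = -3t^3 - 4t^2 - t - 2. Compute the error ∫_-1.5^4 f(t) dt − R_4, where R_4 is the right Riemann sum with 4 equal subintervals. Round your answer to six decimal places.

Exact integral: ∫_-1.5^4 f(t) dt ≈ -295.91145833.
R_4 ≈ -502.89550781.
Error ≈ -295.91145833 − (-502.89550781) ≈ 206.984049.

206.984049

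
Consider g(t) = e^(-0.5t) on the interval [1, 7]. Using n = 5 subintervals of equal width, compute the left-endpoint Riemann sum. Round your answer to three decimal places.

1.533

Δt = (7 − 1)/5 = 1.2.
Left endpoints: 1, 2.2, 3.4, 4.6, 5.8.
g(1) ≈ 0.607, g(2.2) ≈ 0.333, g(3.4) ≈ 0.183, g(4.6) ≈ 0.100, g(5.8) ≈ 0.055.
Sum = Δt · [g(1) + g(2.2) + g(3.4) + g(4.6) + g(5.8)].
Sum ≈ 1.533.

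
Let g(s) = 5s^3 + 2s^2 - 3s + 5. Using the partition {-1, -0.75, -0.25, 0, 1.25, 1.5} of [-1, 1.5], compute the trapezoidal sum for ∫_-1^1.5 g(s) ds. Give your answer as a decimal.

22.23828125

Subinterval widths: 0.25, 0.5, 0.25, 1.25, 0.25.
g(-1) = 5, g(-0.75) = 6.265625, g(-0.25) = 5.796875, g(0) = 5, g(1.25) = 14.140625, g(1.5) = 21.875.
On each subinterval the trapezoid contributes (Δs_i/2)·[g(s_{i-1}) + g(s_i)].
Sum = 22.23828125.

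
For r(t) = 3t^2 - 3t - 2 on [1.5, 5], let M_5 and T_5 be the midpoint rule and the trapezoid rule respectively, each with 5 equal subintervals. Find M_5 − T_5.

M_5 = 80.07125.
T_5 = 81.3575.
M_5 − T_5 = -1.28625.

-1.28625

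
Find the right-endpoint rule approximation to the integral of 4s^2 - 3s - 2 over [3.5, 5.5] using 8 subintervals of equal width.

Δs = (5.5 − 3.5)/8 = 0.25.
Right endpoints: 3.75, 4, 4.25, 4.5, 4.75, 5, 5.25, 5.5.
f(3.75) = 43, f(4) = 50, f(4.25) = 57.5, f(4.5) = 65.5, f(4.75) = 74, f(5) = 83, f(5.25) = 92.5, f(5.5) = 102.5.
Sum = Δs · [f(3.75) + f(4) + f(4.25) + ...].
Sum = 142.

142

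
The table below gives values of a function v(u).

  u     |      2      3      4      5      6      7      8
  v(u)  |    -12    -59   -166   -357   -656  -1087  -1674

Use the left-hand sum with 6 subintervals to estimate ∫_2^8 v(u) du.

-2337

Δu = 1.
Sum = 1·[(-12) + (-59) + (-166) + (-357) + (-656) + (-1087)] = -2337.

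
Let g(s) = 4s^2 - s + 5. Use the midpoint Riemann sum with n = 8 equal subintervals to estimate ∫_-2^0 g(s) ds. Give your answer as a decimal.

22.625

Δs = (0 − (-2))/8 = 0.25.
Midpoints: -1.875, -1.625, -1.375, -1.125, -0.875, -0.625, -0.375, -0.125.
g(-1.875) = 20.9375, g(-1.625) = 17.1875, g(-1.375) = 13.9375, g(-1.125) = 11.1875, g(-0.875) = 8.9375, g(-0.625) = 7.1875, g(-0.375) = 5.9375, g(-0.125) = 5.1875.
Sum = Δs · [g(-1.875) + g(-1.625) + g(-1.375) + ...].
Sum = 22.625.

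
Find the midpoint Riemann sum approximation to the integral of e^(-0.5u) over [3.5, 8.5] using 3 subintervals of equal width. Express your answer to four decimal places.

0.3100

Δu = (8.5 − 3.5)/3 = 5/3.
Midpoints: 13/3, 6, 23/3.
f(13/3) ≈ 0.1146, f(6) ≈ 0.0498, f(23/3) ≈ 0.0216.
Sum = Δu · [f(13/3) + f(6) + f(23/3)].
Sum ≈ 0.3100.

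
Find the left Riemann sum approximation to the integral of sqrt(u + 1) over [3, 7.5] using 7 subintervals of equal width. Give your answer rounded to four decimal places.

Δu = (7.5 − 3)/7 = 9/14.
Left endpoints: 3, 51/14, 30/7, 69/14, 39/7, 87/14, 48/7.
f(3) ≈ 2.0000, f(51/14) ≈ 2.1547, f(30/7) ≈ 2.2991, f(69/14) ≈ 2.4349, f(39/7) ≈ 2.5635, f(87/14) ≈ 2.6859, f(48/7) ≈ 2.8031.
Sum = Δu · [f(3) + f(51/14) + f(30/7) + ...].
Sum ≈ 10.8907.

10.8907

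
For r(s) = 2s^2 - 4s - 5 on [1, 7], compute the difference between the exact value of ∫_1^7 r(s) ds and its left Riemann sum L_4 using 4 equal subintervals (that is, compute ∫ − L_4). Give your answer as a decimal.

49.5

Exact integral: ∫_1^7 r(s) ds = 102.
L_4 = 52.5.
Error = 102 − 52.5 = 49.5.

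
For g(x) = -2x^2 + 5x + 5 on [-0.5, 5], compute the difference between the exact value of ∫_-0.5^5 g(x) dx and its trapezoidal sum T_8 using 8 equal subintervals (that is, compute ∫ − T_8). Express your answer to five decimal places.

Exact integral: ∫_-0.5^5 g(x) dx ≈ 5.9583333.
T_8 ≈ 5.0917969.
Error ≈ 5.9583333 − 5.0917969 ≈ 0.86654.

0.86654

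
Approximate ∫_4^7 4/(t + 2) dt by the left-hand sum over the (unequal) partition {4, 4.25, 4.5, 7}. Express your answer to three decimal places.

1.865

Subinterval widths: 0.25, 0.25, 2.5.
Left endpoints: 4, 4.25, 4.5.
f(4) = 2/3, f(4.25) = 0.64, f(4.5) = 8/13.
Sum = Σ Δt_i · f(t_i).
Sum ≈ 1.865.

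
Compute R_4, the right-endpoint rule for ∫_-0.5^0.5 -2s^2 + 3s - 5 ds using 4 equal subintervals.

Δs = (0.5 − (-0.5))/4 = 0.25.
Right endpoints: -0.25, 0, 0.25, 0.5.
f(-0.25) = -5.875, f(0) = -5, f(0.25) = -4.375, f(0.5) = -4.
Sum = Δs · [f(-0.25) + f(0) + f(0.25) + f(0.5)].
Sum = -4.8125.

-4.8125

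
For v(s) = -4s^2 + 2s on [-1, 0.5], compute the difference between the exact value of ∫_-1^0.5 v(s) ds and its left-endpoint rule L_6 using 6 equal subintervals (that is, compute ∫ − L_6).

0.8125

Exact integral: ∫_-1^0.5 v(s) ds = -2.25.
L_6 = -3.0625.
Error = -2.25 − (-3.0625) = 0.8125.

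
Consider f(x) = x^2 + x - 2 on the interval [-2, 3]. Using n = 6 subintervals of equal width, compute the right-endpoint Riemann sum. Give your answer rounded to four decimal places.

Δx = (3 − (-2))/6 = 5/6.
Right endpoints: -7/6, -1/3, 0.5, 4/3, 13/6, 3.
f(-7/6) = -65/36, f(-1/3) = -20/9, f(0.5) = -1.25, f(4/3) = 10/9, f(13/6) = 175/36, f(3) = 10.
Sum = Δx · [f(-7/6) + f(-1/3) + f(0.5) + ...].
Sum ≈ 8.9120.

8.9120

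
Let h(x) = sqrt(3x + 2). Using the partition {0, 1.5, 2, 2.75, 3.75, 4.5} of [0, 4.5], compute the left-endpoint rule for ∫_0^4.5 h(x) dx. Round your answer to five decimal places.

Subinterval widths: 1.5, 0.5, 0.75, 1, 0.75.
Left endpoints: 0, 1.5, 2, 2.75, 3.75.
h(0) ≈ 1.41421, h(1.5) ≈ 2.54951, h(2) ≈ 2.82843, h(2.75) ≈ 3.20156, h(3.75) ≈ 3.64005.
Sum = Σ Δx_i · h(x_i).
Sum ≈ 11.44900.

11.44900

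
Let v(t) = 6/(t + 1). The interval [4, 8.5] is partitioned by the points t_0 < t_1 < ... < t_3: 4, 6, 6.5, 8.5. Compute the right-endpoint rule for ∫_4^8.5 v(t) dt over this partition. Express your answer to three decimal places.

3.377

Subinterval widths: 2, 0.5, 2.
Right endpoints: 6, 6.5, 8.5.
v(6) = 6/7, v(6.5) = 0.8, v(8.5) = 12/19.
Sum = Σ Δt_i · v(t_i).
Sum ≈ 3.377.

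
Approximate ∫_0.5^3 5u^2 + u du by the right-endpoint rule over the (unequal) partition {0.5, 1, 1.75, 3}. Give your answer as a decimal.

Subinterval widths: 0.5, 0.75, 1.25.
Right endpoints: 1, 1.75, 3.
f(1) = 6, f(1.75) = 17.0625, f(3) = 48.
Sum = Σ Δu_i · f(u_i).
Sum = 75.796875.

75.796875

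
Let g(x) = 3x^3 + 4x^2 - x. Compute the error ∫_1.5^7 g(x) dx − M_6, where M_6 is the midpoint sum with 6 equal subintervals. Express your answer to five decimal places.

16.27163

Exact integral: ∫_1.5^7 g(x) dx ≈ 2226.4114583.
M_6 ≈ 2210.1398293.
Error ≈ 2226.4114583 − 2210.1398293 ≈ 16.27163.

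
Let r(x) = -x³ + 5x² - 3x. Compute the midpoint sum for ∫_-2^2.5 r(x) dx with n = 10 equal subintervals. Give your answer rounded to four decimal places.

29.9116

Δx = (2.5 − (-2))/10 = 0.45.
Midpoints: -1.775, -1.325, -0.875, -0.425, 0.025, 0.475, 0.925, 1.375, 1.825, 2.275.
r(-1.775) = 1706911/64000, r(-1.325) = 965077/64000, r(-0.875) = 3647/512, r(-0.425) = 144313/64000, r(0.025) = -4601/64000, r(0.475) = -25859/64000, r(0.925) = 45547/64000, r(1.375) = 1397/512, r(1.825) = 326383/64000, r(2.275) = 465829/64000.
Sum = Δx · [r(-1.775) + r(-1.325) + r(-0.875) + ...].
Sum ≈ 29.9116.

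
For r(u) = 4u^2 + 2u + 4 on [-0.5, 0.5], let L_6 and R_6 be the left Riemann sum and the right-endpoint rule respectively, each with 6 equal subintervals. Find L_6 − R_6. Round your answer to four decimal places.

-0.3333

L_6 ≈ 4.185185.
R_6 ≈ 4.518519.
L_6 − R_6 ≈ -0.3333.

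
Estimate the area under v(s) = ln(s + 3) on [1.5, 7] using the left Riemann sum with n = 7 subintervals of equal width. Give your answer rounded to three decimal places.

10.438

Δs = (7 − 1.5)/7 = 11/14.
Left endpoints: 1.5, 16/7, 43/14, 27/7, 65/14, 38/7, 87/14.
v(1.5) ≈ 1.504, v(16/7) ≈ 1.665, v(43/14) ≈ 1.804, v(27/7) ≈ 1.925, v(65/14) ≈ 2.034, v(38/7) ≈ 2.132, v(87/14) ≈ 2.221.
Sum = Δs · [v(1.5) + v(16/7) + v(43/14) + ...].
Sum ≈ 10.438.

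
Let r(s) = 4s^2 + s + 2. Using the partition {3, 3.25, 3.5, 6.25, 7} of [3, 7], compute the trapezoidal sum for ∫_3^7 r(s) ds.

Subinterval widths: 0.25, 0.25, 2.75, 0.75.
r(3) = 41, r(3.25) = 47.5, r(3.5) = 54.5, r(6.25) = 164.5, r(7) = 205.
On each subinterval the trapezoid contributes (Δs_i/2)·[r(s_{i-1}) + r(s_i)].
Sum = 463.5.

463.5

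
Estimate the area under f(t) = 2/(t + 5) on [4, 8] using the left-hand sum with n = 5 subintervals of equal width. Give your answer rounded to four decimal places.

Δt = (8 − 4)/5 = 0.8.
Left endpoints: 4, 4.8, 5.6, 6.4, 7.2.
f(4) = 2/9, f(4.8) = 10/49, f(5.6) = 10/53, f(6.4) = 10/57, f(7.2) = 10/61.
Sum = Δt · [f(4) + f(4.8) + f(5.6) + f(6.4) + f(7.2)].
Sum ≈ 0.7635.

0.7635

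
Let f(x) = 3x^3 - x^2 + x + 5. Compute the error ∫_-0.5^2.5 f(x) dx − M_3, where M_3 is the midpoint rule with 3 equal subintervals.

Exact integral: ∫_-0.5^2.5 f(x) dx = 42.
M_3 = 40.
Error = 42 − 40 = 2.

2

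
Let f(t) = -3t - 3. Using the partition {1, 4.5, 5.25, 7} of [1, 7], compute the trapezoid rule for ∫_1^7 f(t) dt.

-90

Subinterval widths: 3.5, 0.75, 1.75.
f(1) = -6, f(4.5) = -16.5, f(5.25) = -18.75, f(7) = -24.
On each subinterval the trapezoid contributes (Δt_i/2)·[f(t_{i-1}) + f(t_i)].
Sum = -90.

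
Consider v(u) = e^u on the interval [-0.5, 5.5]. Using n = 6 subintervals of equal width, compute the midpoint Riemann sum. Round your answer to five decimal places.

Δu = (5.5 − (-0.5))/6 = 1.
Midpoints: 0, 1, 2, 3, 4, 5.
v(0) ≈ 1.00000, v(1) ≈ 2.71828, v(2) ≈ 7.38906, v(3) ≈ 20.08554, v(4) ≈ 54.59815, v(5) ≈ 148.41316.
Sum = Δu · [v(0) + v(1) + v(2) + ...].
Sum ≈ 234.20418.

234.20418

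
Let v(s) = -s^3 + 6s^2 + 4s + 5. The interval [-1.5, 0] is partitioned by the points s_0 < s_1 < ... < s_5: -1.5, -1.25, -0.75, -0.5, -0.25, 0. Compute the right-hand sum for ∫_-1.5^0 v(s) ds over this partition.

9.234375

Subinterval widths: 0.25, 0.5, 0.25, 0.25, 0.25.
Right endpoints: -1.25, -0.75, -0.5, -0.25, 0.
v(-1.25) = 11.328125, v(-0.75) = 5.796875, v(-0.5) = 4.625, v(-0.25) = 4.390625, v(0) = 5.
Sum = Σ Δs_i · v(s_i).
Sum = 9.234375.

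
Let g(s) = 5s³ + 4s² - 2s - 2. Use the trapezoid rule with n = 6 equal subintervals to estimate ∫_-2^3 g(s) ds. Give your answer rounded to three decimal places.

119.572

Δs = (3 − (-2))/6 = 5/6.
g(-2) = -22, g(-7/6) = -467/216, g(-1/3) = -29/27, g(0.5) = -1.375, g(4/3) = 386/27, g(13/6) = 13673/216, g(3) = 163.
T_6 = (Δs/2)·[g(s_0) + 2g(s_1) + ... + 2g(s_{5}) + g(s_6)].
Sum ≈ 119.572.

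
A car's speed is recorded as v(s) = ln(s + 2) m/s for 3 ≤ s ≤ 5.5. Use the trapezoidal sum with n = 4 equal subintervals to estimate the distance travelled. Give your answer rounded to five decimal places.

Δs = (5.5 − 3)/4 = 0.625.
v(3) ≈ 1.60944, v(3.625) ≈ 1.72722, v(4.25) ≈ 1.83258, v(4.875) ≈ 1.92789, v(5.5) ≈ 2.01490.
T_4 = (Δs/2)·[v(s_0) + 2v(s_1) + 2v(s_2) + 2v(s_3) + v(s_4)].
Sum ≈ 4.56242.

4.56242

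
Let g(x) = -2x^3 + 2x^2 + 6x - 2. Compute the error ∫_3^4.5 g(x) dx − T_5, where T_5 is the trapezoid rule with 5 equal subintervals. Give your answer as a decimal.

Exact integral: ∫_3^4.5 g(x) dx = -91.03125.
T_5 = -91.4925.
Error = -91.03125 − (-91.4925) = 0.46125.

0.46125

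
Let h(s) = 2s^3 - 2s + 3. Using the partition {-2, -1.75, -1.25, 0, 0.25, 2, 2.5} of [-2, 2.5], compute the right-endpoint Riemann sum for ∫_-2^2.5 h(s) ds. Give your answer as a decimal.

45

Subinterval widths: 0.25, 0.5, 1.25, 0.25, 1.75, 0.5.
Right endpoints: -1.75, -1.25, 0, 0.25, 2, 2.5.
h(-1.75) = -4.21875, h(-1.25) = 1.59375, h(0) = 3, h(0.25) = 2.53125, h(2) = 15, h(2.5) = 29.25.
Sum = Σ Δs_i · h(s_i).
Sum = 45.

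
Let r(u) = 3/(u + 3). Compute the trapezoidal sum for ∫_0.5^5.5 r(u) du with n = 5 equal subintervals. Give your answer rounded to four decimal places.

Δu = (5.5 − 0.5)/5 = 1.
r(0.5) = 6/7, r(1.5) = 2/3, r(2.5) = 6/11, r(3.5) = 6/13, r(4.5) = 0.4, r(5.5) = 6/17.
T_5 = (Δu/2)·[r(u_0) + 2r(u_1) + ... + 2r(u_{4}) + r(u_5)].
Sum ≈ 2.6787.

2.6787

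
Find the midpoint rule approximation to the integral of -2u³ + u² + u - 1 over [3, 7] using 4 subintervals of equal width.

-1029

Δu = (7 − 3)/4 = 1.
Midpoints: 3.5, 4.5, 5.5, 6.5.
f(3.5) = -71, f(4.5) = -158.5, f(5.5) = -298, f(6.5) = -501.5.
Sum = Δu · [f(3.5) + f(4.5) + f(5.5) + f(6.5)].
Sum = -1029.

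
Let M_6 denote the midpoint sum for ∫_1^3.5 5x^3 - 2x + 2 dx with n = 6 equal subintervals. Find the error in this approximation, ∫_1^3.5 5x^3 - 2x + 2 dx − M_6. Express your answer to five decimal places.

Exact integral: ∫_1^3.5 f(x) dx = 180.078125.
M_6 ≈ 178.8574219.
Error ≈ 180.078125 − 178.8574219 ≈ 1.22070.

1.22070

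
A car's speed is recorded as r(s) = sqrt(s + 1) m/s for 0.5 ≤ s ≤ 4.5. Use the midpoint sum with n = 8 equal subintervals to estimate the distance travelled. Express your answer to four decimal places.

7.3764

Δs = (4.5 − 0.5)/8 = 0.5.
Midpoints: 0.75, 1.25, 1.75, 2.25, 2.75, 3.25, 3.75, 4.25.
r(0.75) ≈ 1.3229, r(1.25) ≈ 1.5000, r(1.75) ≈ 1.6583, r(2.25) ≈ 1.8028, r(2.75) ≈ 1.9365, r(3.25) ≈ 2.0616, r(3.75) ≈ 2.1794, r(4.25) ≈ 2.2913.
Sum = Δs · [r(0.75) + r(1.25) + r(1.75) + ...].
Sum ≈ 7.3764.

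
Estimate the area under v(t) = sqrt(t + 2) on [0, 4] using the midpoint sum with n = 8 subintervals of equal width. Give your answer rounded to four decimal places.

7.9139

Δt = (4 − 0)/8 = 0.5.
Midpoints: 0.25, 0.75, 1.25, 1.75, 2.25, 2.75, 3.25, 3.75.
v(0.25) ≈ 1.5000, v(0.75) ≈ 1.6583, v(1.25) ≈ 1.8028, v(1.75) ≈ 1.9365, v(2.25) ≈ 2.0616, v(2.75) ≈ 2.1794, v(3.25) ≈ 2.2913, v(3.75) ≈ 2.3979.
Sum = Δt · [v(0.25) + v(0.75) + v(1.25) + ...].
Sum ≈ 7.9139.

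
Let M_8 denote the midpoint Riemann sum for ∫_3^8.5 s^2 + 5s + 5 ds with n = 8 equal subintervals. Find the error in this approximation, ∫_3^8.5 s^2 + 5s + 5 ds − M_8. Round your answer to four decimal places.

0.2166

Exact integral: ∫_3^8.5 f(s) ds ≈ 381.333333.
M_8 ≈ 381.116699.
Error ≈ 381.333333 − 381.116699 ≈ 0.2166.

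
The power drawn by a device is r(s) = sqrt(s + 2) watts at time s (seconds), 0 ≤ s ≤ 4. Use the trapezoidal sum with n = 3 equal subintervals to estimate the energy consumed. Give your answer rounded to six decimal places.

Δs = (4 − 0)/3 = 4/3.
r(0) ≈ 1.414214, r(4/3) ≈ 1.825742, r(8/3) ≈ 2.160247, r(4) ≈ 2.449490.
T_3 = (Δs/2)·[r(s_0) + 2r(s_1) + 2r(s_2) + r(s_3)].
Sum ≈ 7.890454.

7.890454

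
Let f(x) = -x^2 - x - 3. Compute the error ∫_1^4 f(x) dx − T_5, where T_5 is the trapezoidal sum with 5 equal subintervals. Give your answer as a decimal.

0.18

Exact integral: ∫_1^4 f(x) dx = -37.5.
T_5 = -37.68.
Error = -37.5 − (-37.68) = 0.18.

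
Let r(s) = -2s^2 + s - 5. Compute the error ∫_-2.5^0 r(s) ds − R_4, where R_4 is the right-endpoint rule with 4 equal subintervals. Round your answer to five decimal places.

Exact integral: ∫_-2.5^0 r(s) ds ≈ -26.0416667.
R_4 = -21.6796875.
Error ≈ -26.0416667 − (-21.6796875) ≈ -4.36198.

-4.36198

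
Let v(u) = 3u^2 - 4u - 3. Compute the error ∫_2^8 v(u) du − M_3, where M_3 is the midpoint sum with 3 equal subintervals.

Exact integral: ∫_2^8 v(u) du = 366.
M_3 = 360.
Error = 366 − 360 = 6.

6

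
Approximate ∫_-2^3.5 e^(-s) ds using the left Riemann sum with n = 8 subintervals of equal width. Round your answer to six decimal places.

Δs = (3.5 − (-2))/8 = 0.6875.
Left endpoints: -2, -1.3125, -0.625, 0.0625, 0.75, 1.4375, 2.125, 2.8125.
f(-2) ≈ 7.389056, f(-1.3125) ≈ 3.715451, f(-0.625) ≈ 1.868246, f(0.0625) ≈ 0.939413, f(0.75) ≈ 0.472367, f(1.4375) ≈ 0.237521, f(2.125) ≈ 0.119433, f(2.8125) ≈ 0.060055.
Sum = Δs · [f(-2) + f(-1.3125) + f(-0.625) + ...].
Sum ≈ 10.176059.

10.176059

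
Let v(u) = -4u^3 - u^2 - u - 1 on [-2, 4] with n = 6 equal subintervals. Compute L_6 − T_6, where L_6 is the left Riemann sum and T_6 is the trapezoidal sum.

153

L_6 = -136.
T_6 = -289.
L_6 − T_6 = 153.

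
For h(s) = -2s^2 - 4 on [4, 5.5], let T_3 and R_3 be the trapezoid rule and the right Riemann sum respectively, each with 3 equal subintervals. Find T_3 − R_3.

T_3 = -74.375.
R_3 = -81.5.
T_3 − R_3 = 7.125.

7.125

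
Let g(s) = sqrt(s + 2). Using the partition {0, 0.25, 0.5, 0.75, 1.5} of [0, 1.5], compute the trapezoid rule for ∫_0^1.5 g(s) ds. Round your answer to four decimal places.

2.4778

Subinterval widths: 0.25, 0.25, 0.25, 0.75.
g(0) ≈ 1.4142, g(0.25) ≈ 1.5000, g(0.5) ≈ 1.5811, g(0.75) ≈ 1.6583, g(1.5) ≈ 1.8708.
On each subinterval the trapezoid contributes (Δs_i/2)·[g(s_{i-1}) + g(s_i)].
Sum ≈ 2.4778.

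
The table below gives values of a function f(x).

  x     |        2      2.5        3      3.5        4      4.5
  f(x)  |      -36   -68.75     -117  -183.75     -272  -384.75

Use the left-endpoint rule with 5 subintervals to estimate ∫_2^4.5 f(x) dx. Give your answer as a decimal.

-338.75

Δx = 0.5.
Sum = 0.5·[(-36) + (-68.75) + (-117) + (-183.75) + (-272)] = -338.75.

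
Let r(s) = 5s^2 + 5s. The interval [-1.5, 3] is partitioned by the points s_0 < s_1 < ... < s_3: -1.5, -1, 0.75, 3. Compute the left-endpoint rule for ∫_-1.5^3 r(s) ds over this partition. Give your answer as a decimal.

Subinterval widths: 0.5, 1.75, 2.25.
Left endpoints: -1.5, -1, 0.75.
r(-1.5) = 3.75, r(-1) = 0, r(0.75) = 6.5625.
Sum = Σ Δs_i · r(s_i).
Sum = 16.640625.

16.640625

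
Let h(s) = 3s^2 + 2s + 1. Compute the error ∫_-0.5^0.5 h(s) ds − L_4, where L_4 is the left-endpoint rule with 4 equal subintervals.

Exact integral: ∫_-0.5^0.5 h(s) ds = 1.25.
L_4 = 1.03125.
Error = 1.25 − 1.03125 = 0.21875.

0.21875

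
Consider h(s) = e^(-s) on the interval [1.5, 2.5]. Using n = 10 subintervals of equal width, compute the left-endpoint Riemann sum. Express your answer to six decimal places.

0.148215

Δs = (2.5 − 1.5)/10 = 0.1.
Left endpoints: 1.5, 1.6, 1.7, 1.8, 1.9, 2, 2.1, 2.2, 2.3, 2.4.
h(1.5) ≈ 0.223130, h(1.6) ≈ 0.201897, h(1.7) ≈ 0.182684, h(1.8) ≈ 0.165299, h(1.9) ≈ 0.149569, h(2) ≈ 0.135335, h(2.1) ≈ 0.122456, h(2.2) ≈ 0.110803, h(2.3) ≈ 0.100259, h(2.4) ≈ 0.090718.
Sum = Δs · [h(1.5) + h(1.6) + h(1.7) + ...].
Sum ≈ 0.148215.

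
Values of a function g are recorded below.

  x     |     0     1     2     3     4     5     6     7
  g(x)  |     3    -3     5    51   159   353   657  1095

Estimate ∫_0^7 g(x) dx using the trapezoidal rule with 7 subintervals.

Δx = 1.
T_7 = (1/2)·[3 + 2·(-3) + 2·5 + 2·51 + 2·159 + 2·353 + 2·657 + 1095] = 1771.

1771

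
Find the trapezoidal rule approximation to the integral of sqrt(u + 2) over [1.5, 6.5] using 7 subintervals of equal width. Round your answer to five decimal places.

Δu = (6.5 − 1.5)/7 = 5/7.
f(1.5) ≈ 1.87083, f(31/14) ≈ 2.05287, f(41/14) ≈ 2.22004, f(51/14) ≈ 2.37547, f(61/14) ≈ 2.52134, f(71/14) ≈ 2.65922, f(81/14) ≈ 2.79029, f(6.5) ≈ 2.91548.
T_7 = (Δu/2)·[f(u_0) + 2f(u_1) + ... + 2f(u_{6}) + f(u_7)].
Sum ≈ 12.15170.

12.15170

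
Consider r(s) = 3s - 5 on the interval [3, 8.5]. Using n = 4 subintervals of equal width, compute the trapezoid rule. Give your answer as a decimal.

67.375

Δs = (8.5 − 3)/4 = 1.375.
r(3) = 4, r(4.375) = 8.125, r(5.75) = 12.25, r(7.125) = 16.375, r(8.5) = 20.5.
T_4 = (Δs/2)·[r(s_0) + 2r(s_1) + 2r(s_2) + 2r(s_3) + r(s_4)].
Sum = 67.375.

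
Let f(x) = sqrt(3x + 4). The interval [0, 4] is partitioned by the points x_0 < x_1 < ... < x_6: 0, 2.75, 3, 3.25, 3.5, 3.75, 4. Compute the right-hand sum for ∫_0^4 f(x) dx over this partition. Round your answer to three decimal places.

Subinterval widths: 2.75, 0.25, 0.25, 0.25, 0.25, 0.25.
Right endpoints: 2.75, 3, 3.25, 3.5, 3.75, 4.
f(2.75) ≈ 3.500, f(3) ≈ 3.606, f(3.25) ≈ 3.708, f(3.5) ≈ 3.808, f(3.75) ≈ 3.905, f(4) ≈ 4.000.
Sum = Σ Δx_i · f(x_i).
Sum ≈ 14.382.

14.382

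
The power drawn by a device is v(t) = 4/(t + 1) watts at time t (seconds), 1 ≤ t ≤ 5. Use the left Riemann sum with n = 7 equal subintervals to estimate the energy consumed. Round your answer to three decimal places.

4.799

Δt = (5 − 1)/7 = 4/7.
Left endpoints: 1, 11/7, 15/7, 19/7, 23/7, 27/7, 31/7.
v(1) = 2, v(11/7) = 14/9, v(15/7) = 14/11, v(19/7) = 14/13, v(23/7) = 14/15, v(27/7) = 14/17, v(31/7) = 14/19.
Sum = Δt · [v(1) + v(11/7) + v(15/7) + ...].
Sum ≈ 4.799.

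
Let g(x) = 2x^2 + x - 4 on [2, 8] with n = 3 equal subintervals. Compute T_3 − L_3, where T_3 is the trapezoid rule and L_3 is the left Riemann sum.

126

T_3 = 350.
L_3 = 224.
T_3 − L_3 = 126.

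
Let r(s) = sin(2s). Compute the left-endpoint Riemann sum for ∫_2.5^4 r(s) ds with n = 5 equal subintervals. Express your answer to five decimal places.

-0.08414

Δs = (4 − 2.5)/5 = 0.3.
Left endpoints: 2.5, 2.8, 3.1, 3.4, 3.7.
r(2.5) ≈ -0.95892, r(2.8) ≈ -0.63127, r(3.1) ≈ -0.08309, r(3.4) ≈ 0.49411, r(3.7) ≈ 0.89871.
Sum = Δs · [r(2.5) + r(2.8) + r(3.1) + r(3.4) + r(3.7)].
Sum ≈ -0.08414.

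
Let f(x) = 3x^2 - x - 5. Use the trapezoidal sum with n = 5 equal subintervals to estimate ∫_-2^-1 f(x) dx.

3.52

Δx = (-1 − (-2))/5 = 0.2.
f(-2) = 9, f(-1.8) = 6.52, f(-1.6) = 4.28, f(-1.4) = 2.28, f(-1.2) = 0.52, f(-1) = -1.
T_5 = (Δx/2)·[f(x_0) + 2f(x_1) + ... + 2f(x_{4}) + f(x_5)].
Sum = 3.52.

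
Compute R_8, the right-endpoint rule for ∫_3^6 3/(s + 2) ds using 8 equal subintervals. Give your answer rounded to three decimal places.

Δs = (6 − 3)/8 = 0.375.
Right endpoints: 3.375, 3.75, 4.125, 4.5, 4.875, 5.25, 5.625, 6.
f(3.375) = 24/43, f(3.75) = 12/23, f(4.125) = 24/49, f(4.5) = 6/13, f(4.875) = 24/55, f(5.25) = 12/29, f(5.625) = 24/61, f(6) = 0.375.
Sum = Δs · [f(3.375) + f(3.75) + f(4.125) + ...].
Sum ≈ 1.369.

1.369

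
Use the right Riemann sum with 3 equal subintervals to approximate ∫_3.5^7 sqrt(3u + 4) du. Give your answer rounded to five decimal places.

16.19269

Δu = (7 − 3.5)/3 = 7/6.
Right endpoints: 14/3, 35/6, 7.
f(14/3) ≈ 4.24264, f(35/6) ≈ 4.63681, f(7) ≈ 5.00000.
Sum = Δu · [f(14/3) + f(35/6) + f(7)].
Sum ≈ 16.19269.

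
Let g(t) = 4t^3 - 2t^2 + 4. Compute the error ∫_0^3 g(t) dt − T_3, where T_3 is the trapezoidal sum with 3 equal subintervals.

Exact integral: ∫_0^3 g(t) dt = 75.
T_3 = 83.
Error = 75 − 83 = -8.

-8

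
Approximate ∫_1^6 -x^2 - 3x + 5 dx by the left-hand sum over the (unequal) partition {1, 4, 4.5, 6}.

Subinterval widths: 3, 0.5, 1.5.
Left endpoints: 1, 4, 4.5.
f(1) = 1, f(4) = -23, f(4.5) = -28.75.
Sum = Σ Δx_i · f(x_i).
Sum = -51.625.

-51.625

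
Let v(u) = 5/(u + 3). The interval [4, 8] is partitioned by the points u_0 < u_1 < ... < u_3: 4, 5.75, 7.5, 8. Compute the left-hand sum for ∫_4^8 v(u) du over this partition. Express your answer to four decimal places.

Subinterval widths: 1.75, 1.75, 0.5.
Left endpoints: 4, 5.75, 7.5.
v(4) = 5/7, v(5.75) = 4/7, v(7.5) = 10/21.
Sum = Σ Δu_i · v(u_i).
Sum ≈ 2.4881.

2.4881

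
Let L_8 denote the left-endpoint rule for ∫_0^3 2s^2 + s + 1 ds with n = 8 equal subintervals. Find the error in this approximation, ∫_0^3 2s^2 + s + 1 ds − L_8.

Exact integral: ∫_0^3 f(s) ds = 25.5.
L_8 = 21.703125.
Error = 25.5 − 21.703125 = 3.796875.

3.796875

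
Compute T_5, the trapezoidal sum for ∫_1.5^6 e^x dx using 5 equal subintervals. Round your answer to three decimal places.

Δx = (6 − 1.5)/5 = 0.9.
f(1.5) ≈ 4.482, f(2.4) ≈ 11.023, f(3.3) ≈ 27.113, f(4.2) ≈ 66.686, f(5.1) ≈ 164.022, f(6) ≈ 403.429.
T_5 = (Δx/2)·[f(x_0) + 2f(x_1) + ... + 2f(x_{4}) + f(x_5)].
Sum ≈ 425.519.

425.519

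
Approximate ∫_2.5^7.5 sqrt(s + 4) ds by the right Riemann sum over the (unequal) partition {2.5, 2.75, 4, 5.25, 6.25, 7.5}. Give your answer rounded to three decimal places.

15.427

Subinterval widths: 0.25, 1.25, 1.25, 1, 1.25.
Right endpoints: 2.75, 4, 5.25, 6.25, 7.5.
f(2.75) ≈ 2.598, f(4) ≈ 2.828, f(5.25) ≈ 3.041, f(6.25) ≈ 3.202, f(7.5) ≈ 3.391.
Sum = Σ Δs_i · f(s_i).
Sum ≈ 15.427.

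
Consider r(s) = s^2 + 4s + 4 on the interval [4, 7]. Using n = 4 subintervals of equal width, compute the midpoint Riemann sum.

Δs = (7 − 4)/4 = 0.75.
Midpoints: 4.375, 5.125, 5.875, 6.625.
r(4.375) = 40.640625, r(5.125) = 50.765625, r(5.875) = 62.015625, r(6.625) = 74.390625.
Sum = Δs · [r(4.375) + r(5.125) + r(5.875) + r(6.625)].
Sum = 170.859375.

170.859375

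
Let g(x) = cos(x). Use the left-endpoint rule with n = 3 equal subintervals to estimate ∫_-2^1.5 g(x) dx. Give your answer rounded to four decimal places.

1.4014

Δx = (1.5 − (-2))/3 = 7/6.
Left endpoints: -2, -5/6, 1/3.
g(-2) ≈ -0.4161, g(-5/6) ≈ 0.6724, g(1/3) ≈ 0.9450.
Sum = Δx · [g(-2) + g(-5/6) + g(1/3)].
Sum ≈ 1.4014.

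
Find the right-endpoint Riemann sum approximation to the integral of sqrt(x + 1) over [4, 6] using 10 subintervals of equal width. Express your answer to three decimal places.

Δx = (6 − 4)/10 = 0.2.
Right endpoints: 4.2, 4.4, 4.6, 4.8, 5, 5.2, 5.4, 5.6, 5.8, 6.
f(4.2) ≈ 2.280, f(4.4) ≈ 2.324, f(4.6) ≈ 2.366, f(4.8) ≈ 2.408, f(5) ≈ 2.449, f(5.2) ≈ 2.490, f(5.4) ≈ 2.530, f(5.6) ≈ 2.569, f(5.8) ≈ 2.608, f(6) ≈ 2.646.
Sum = Δx · [f(4.2) + f(4.4) + f(4.6) + ...].
Sum ≈ 4.934.

4.934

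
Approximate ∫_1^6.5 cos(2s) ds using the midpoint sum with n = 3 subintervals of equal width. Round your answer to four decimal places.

Δs = (6.5 − 1)/3 = 11/6.
Midpoints: 23/12, 3.75, 67/12.
f(23/12) ≈ -0.7701, f(3.75) ≈ 0.3466, f(67/12) ≈ 0.1703.
Sum = Δs · [f(23/12) + f(3.75) + f(67/12)].
Sum ≈ -0.4643.

-0.4643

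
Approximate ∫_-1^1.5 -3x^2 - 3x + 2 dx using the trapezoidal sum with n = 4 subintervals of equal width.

-1.73828125

Δx = (1.5 − (-1))/4 = 0.625.
f(-1) = 2, f(-0.375) = 2.703125, f(0.25) = 1.0625, f(0.875) = -2.921875, f(1.5) = -9.25.
T_4 = (Δx/2)·[f(x_0) + 2f(x_1) + 2f(x_2) + 2f(x_3) + f(x_4)].
Sum = -1.73828125.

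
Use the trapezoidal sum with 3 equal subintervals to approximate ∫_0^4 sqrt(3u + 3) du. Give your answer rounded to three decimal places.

Δu = (4 − 0)/3 = 4/3.
f(0) ≈ 1.732, f(4/3) ≈ 2.646, f(8/3) ≈ 3.317, f(4) ≈ 3.873.
T_3 = (Δu/2)·[f(u_0) + 2f(u_1) + 2f(u_2) + f(u_3)].
Sum ≈ 11.687.

11.687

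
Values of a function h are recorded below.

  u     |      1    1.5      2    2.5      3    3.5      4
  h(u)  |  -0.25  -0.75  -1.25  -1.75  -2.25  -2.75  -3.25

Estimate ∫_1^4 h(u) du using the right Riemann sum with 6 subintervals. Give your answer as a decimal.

-6

Δu = 0.5.
Sum = 0.5·[(-0.75) + (-1.25) + (-1.75) + (-2.25) + (-2.75) + (-3.25)] = -6.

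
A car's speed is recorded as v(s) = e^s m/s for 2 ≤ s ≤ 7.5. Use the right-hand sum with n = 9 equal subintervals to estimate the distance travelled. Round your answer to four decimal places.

Δs = (7.5 − 2)/9 = 11/18.
Right endpoints: 47/18, 29/9, 23/6, 40/9, 91/18, 17/3, 113/18, 62/9, 7.5.
v(47/18) ≈ 13.6142, v(29/9) ≈ 25.0838, v(23/6) ≈ 46.2163, v(40/9) ≈ 85.1526, v(91/18) ≈ 156.8917, v(17/3) ≈ 289.0694, v(113/18) ≈ 532.6038, v(62/9) ≈ 981.3105, v(7.5) ≈ 1808.0424.
Sum = Δs · [v(47/18) + v(29/9) + v(23/6) + ...].
Sum ≈ 2406.5461.

2406.5461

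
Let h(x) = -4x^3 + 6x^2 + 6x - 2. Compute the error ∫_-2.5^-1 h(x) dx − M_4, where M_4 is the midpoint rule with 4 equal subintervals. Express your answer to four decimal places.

Exact integral: ∫_-2.5^-1 h(x) dx = 48.5625.
M_4 ≈ 48.087891.
Error ≈ 48.5625 − 48.087891 ≈ 0.4746.

0.4746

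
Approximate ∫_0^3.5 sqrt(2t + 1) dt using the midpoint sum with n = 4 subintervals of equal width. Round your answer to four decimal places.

Δt = (3.5 − 0)/4 = 0.875.
Midpoints: 0.4375, 1.3125, 2.1875, 3.0625.
f(0.4375) ≈ 1.3693, f(1.3125) ≈ 1.9039, f(2.1875) ≈ 2.3184, f(3.0625) ≈ 2.6693.
Sum = Δt · [f(0.4375) + f(1.3125) + f(2.1875) + f(3.0625)].
Sum ≈ 7.2283.

7.2283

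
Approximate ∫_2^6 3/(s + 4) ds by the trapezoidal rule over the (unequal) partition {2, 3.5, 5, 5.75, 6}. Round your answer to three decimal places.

1.541

Subinterval widths: 1.5, 1.5, 0.75, 0.25.
f(2) = 0.5, f(3.5) = 0.4, f(5) = 1/3, f(5.75) = 4/13, f(6) = 0.3.
On each subinterval the trapezoid contributes (Δs_i/2)·[f(s_{i-1}) + f(s_i)].
Sum ≈ 1.541.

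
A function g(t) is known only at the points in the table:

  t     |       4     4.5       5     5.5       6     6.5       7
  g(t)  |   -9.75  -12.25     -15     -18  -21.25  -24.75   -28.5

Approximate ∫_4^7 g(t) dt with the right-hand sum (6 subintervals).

Δt = 0.5.
Sum = 0.5·[(-12.25) + (-15) + (-18) + (-21.25) + (-24.75) + (-28.5)] = -59.875.

-59.875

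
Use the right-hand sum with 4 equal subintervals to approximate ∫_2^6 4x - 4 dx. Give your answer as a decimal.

Δx = (6 − 2)/4 = 1.
Right endpoints: 3, 4, 5, 6.
f(3) = 8, f(4) = 12, f(5) = 16, f(6) = 20.
Sum = Δx · [f(3) + f(4) + f(5) + f(6)].
Sum = 56.

56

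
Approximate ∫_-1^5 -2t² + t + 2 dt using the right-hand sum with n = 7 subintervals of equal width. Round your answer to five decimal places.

-79.46939

Δt = (5 − (-1))/7 = 6/7.
Right endpoints: -1/7, 5/7, 11/7, 17/7, 23/7, 29/7, 5.
f(-1/7) = 89/49, f(5/7) = 83/49, f(11/7) = -67/49, f(17/7) = -361/49, f(23/7) = -799/49, f(29/7) = -1381/49, f(5) = -43.
Sum = Δt · [f(-1/7) + f(5/7) + f(11/7) + ...].
Sum ≈ -79.46939.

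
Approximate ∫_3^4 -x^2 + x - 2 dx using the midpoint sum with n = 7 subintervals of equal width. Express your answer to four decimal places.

Δx = (4 − 3)/7 = 1/7.
Midpoints: 43/14, 45/14, 47/14, 3.5, 51/14, 53/14, 55/14.
f(43/14) = -1639/196, f(45/14) = -1787/196, f(47/14) = -1943/196, f(3.5) = -10.75, f(51/14) = -2279/196, f(53/14) = -2459/196, f(55/14) = -2647/196.
Sum = Δx · [f(43/14) + f(45/14) + f(47/14) + ...].
Sum ≈ -10.8316.

-10.8316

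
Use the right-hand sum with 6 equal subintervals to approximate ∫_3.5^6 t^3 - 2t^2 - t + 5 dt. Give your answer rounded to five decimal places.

Δt = (6 − 3.5)/6 = 5/12.
Right endpoints: 47/12, 13/3, 4.75, 31/6, 67/12, 6.
f(47/12) = 52679/1728, f(13/3) = 1201/27, f(4.75) = 62.296875, f(31/6) = 18223/216, f(67/12) = 192019/1728, f(6) = 143.
Sum = Δt · [f(47/12) + f(13/3) + f(4.75) + ...].
Sum ≈ 198.22989.

198.22989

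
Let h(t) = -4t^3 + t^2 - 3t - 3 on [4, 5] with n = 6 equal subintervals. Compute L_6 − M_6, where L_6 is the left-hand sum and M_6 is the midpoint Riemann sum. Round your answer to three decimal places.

19.465

L_6 ≈ -345.57870.
M_6 ≈ -365.04398.
L_6 − M_6 ≈ 19.465.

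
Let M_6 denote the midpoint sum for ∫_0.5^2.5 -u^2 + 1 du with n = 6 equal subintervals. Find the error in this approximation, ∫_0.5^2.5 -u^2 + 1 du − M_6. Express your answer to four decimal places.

-0.0185

Exact integral: ∫_0.5^2.5 f(u) du ≈ -3.166667.
M_6 ≈ -3.148148.
Error ≈ -3.166667 − (-3.148148) ≈ -0.0185.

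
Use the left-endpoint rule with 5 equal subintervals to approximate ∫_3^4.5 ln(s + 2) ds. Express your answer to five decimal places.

Δs = (4.5 − 3)/5 = 0.3.
Left endpoints: 3, 3.3, 3.6, 3.9, 4.2.
f(3) ≈ 1.60944, f(3.3) ≈ 1.66771, f(3.6) ≈ 1.72277, f(3.9) ≈ 1.77495, f(4.2) ≈ 1.82455.
Sum = Δs · [f(3) + f(3.3) + f(3.6) + f(3.9) + f(4.2)].
Sum ≈ 2.57982.

2.57982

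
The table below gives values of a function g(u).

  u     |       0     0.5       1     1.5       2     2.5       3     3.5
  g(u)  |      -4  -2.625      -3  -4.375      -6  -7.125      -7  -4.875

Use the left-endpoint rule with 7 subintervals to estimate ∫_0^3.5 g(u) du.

Δu = 0.5.
Sum = 0.5·[(-4) + (-2.625) + (-3) + (-4.375) + (-6) + (-7.125) + (-7)] = -17.0625.

-17.0625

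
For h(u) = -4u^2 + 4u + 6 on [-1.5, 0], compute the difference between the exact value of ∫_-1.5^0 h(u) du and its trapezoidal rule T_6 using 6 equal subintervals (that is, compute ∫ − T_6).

0.0625

Exact integral: ∫_-1.5^0 h(u) du = 0.
T_6 = -0.0625.
Error = 0 − (-0.0625) = 0.0625.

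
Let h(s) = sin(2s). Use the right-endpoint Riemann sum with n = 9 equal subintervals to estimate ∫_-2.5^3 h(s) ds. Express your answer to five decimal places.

Δs = (3 − (-2.5))/9 = 11/18.
Right endpoints: -17/9, -23/18, -2/3, -1/18, 5/9, 7/6, 16/9, 43/18, 3.
h(-17/9) ≈ 0.59413, h(-23/18) ≈ -0.55306, h(-2/3) ≈ -0.97194, h(-1/18) ≈ -0.11088, h(5/9) ≈ 0.89619, h(7/6) ≈ 0.72309, h(16/9) ≈ -0.40224, h(43/18) ≈ -0.99786, h(3) ≈ -0.27942.
Sum = Δs · [h(-17/9) + h(-23/18) + h(-2/3) + ...].
Sum ≈ -0.67344.

-0.67344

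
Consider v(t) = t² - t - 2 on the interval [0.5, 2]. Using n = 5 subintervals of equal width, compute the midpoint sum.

Δt = (2 − 0.5)/5 = 0.3.
Midpoints: 0.65, 0.95, 1.25, 1.55, 1.85.
v(0.65) = -2.2275, v(0.95) = -2.0475, v(1.25) = -1.6875, v(1.55) = -1.1475, v(1.85) = -0.4275.
Sum = Δt · [v(0.65) + v(0.95) + v(1.25) + v(1.55) + v(1.85)].
Sum = -2.26125.

-2.26125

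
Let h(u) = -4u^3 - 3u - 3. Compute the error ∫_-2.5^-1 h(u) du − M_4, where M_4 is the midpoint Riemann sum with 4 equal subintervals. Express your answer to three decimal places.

Exact integral: ∫_-2.5^-1 h(u) du = 41.4375.
M_4 ≈ 41.06836.
Error ≈ 41.4375 − 41.06836 ≈ 0.369.

0.369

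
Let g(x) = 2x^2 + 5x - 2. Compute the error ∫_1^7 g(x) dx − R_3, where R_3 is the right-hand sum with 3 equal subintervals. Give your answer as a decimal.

-134

Exact integral: ∫_1^7 g(x) dx = 336.
R_3 = 470.
Error = 336 − 470 = -134.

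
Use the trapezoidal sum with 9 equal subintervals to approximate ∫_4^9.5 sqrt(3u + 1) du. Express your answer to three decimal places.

Δu = (9.5 − 4)/9 = 11/18.
f(4) ≈ 3.606, f(83/18) ≈ 3.851, f(47/9) ≈ 4.082, f(35/6) ≈ 4.301, f(58/9) ≈ 4.509, f(127/18) ≈ 4.708, f(23/3) ≈ 4.899, f(149/18) ≈ 5.083, f(80/9) ≈ 5.260, f(9.5) ≈ 5.431.
T_9 = (Δu/2)·[f(u_0) + 2f(u_1) + ... + 2f(u_{8}) + f(u_9)].
Sum ≈ 25.185.

25.185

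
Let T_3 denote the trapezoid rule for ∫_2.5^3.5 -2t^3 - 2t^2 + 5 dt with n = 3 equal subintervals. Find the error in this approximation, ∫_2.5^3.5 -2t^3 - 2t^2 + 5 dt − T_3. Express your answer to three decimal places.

Exact integral: ∫_2.5^3.5 f(t) dt ≈ -68.66667.
T_3 ≈ -69.03704.
Error ≈ -68.66667 − (-69.03704) ≈ 0.370.

0.370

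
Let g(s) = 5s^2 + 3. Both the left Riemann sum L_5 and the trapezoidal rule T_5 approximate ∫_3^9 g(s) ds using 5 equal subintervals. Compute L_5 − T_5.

L_5 = 979.2.
T_5 = 1195.2.
L_5 − T_5 = -216.

-216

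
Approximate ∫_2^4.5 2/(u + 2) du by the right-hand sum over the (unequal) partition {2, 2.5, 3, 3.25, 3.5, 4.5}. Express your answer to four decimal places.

0.9161

Subinterval widths: 0.5, 0.5, 0.25, 0.25, 1.
Right endpoints: 2.5, 3, 3.25, 3.5, 4.5.
f(2.5) = 4/9, f(3) = 0.4, f(3.25) = 8/21, f(3.5) = 4/11, f(4.5) = 4/13.
Sum = Σ Δu_i · f(u_i).
Sum ≈ 0.9161.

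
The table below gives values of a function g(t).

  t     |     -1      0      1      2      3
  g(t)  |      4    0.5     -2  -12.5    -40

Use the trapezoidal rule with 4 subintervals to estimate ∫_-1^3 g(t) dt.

-32

Δt = 1.
T_4 = (1/2)·[4 + 2·0.5 + 2·(-2) + 2·(-12.5) + (-40)] = -32.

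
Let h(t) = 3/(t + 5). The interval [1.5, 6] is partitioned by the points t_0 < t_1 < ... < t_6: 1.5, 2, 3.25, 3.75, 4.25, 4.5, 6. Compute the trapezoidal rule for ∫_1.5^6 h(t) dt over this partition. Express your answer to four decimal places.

1.5825

Subinterval widths: 0.5, 1.25, 0.5, 0.5, 0.25, 1.5.
h(1.5) = 6/13, h(2) = 3/7, h(3.25) = 4/11, h(3.75) = 12/35, h(4.25) = 12/37, h(4.5) = 6/19, h(6) = 3/11.
On each subinterval the trapezoid contributes (Δt_i/2)·[h(t_{i-1}) + h(t_i)].
Sum ≈ 1.5825.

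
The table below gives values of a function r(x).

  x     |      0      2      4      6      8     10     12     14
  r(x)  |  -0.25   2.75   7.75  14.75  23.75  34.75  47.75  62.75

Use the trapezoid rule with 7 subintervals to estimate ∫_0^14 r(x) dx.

Δx = 2.
T_7 = (2/2)·[(-0.25) + 2·2.75 + 2·7.75 + 2·14.75 + 2·23.75 + 2·34.75 + 2·47.75 + 62.75] = 325.5.

325.5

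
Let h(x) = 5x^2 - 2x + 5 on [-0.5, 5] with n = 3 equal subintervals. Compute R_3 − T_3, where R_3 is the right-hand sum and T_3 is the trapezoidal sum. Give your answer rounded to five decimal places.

103.35417

R_3 ≈ 330.0509259.
T_3 ≈ 226.6967593.
R_3 − T_3 ≈ 103.35417.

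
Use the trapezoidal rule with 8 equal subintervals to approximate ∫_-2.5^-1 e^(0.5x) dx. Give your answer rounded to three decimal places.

Δx = (-1 − (-2.5))/8 = 0.1875.
f(-2.5) ≈ 0.287, f(-2.3125) ≈ 0.315, f(-2.125) ≈ 0.346, f(-1.9375) ≈ 0.380, f(-1.75) ≈ 0.417, f(-1.5625) ≈ 0.458, f(-1.375) ≈ 0.503, f(-1.1875) ≈ 0.552, f(-1) ≈ 0.607.
T_8 = (Δx/2)·[f(x_0) + 2f(x_1) + ... + 2f(x_{7}) + f(x_8)].
Sum ≈ 0.641.

0.641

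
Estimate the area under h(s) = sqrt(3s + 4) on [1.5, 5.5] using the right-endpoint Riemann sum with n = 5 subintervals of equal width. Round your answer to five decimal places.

Δs = (5.5 − 1.5)/5 = 0.8.
Right endpoints: 2.3, 3.1, 3.9, 4.7, 5.5.
h(2.3) ≈ 3.30151, h(3.1) ≈ 3.64692, h(3.9) ≈ 3.96232, h(4.7) ≈ 4.25441, h(5.5) ≈ 4.52769.
Sum = Δs · [h(2.3) + h(3.1) + h(3.9) + h(4.7) + h(5.5)].
Sum ≈ 15.75428.

15.75428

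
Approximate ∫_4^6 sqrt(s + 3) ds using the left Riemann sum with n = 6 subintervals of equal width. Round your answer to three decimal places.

5.594

Δs = (6 − 4)/6 = 1/3.
Left endpoints: 4, 13/3, 14/3, 5, 16/3, 17/3.
f(4) ≈ 2.646, f(13/3) ≈ 2.708, f(14/3) ≈ 2.769, f(5) ≈ 2.828, f(16/3) ≈ 2.887, f(17/3) ≈ 2.944.
Sum = Δs · [f(4) + f(13/3) + f(14/3) + ...].
Sum ≈ 5.594.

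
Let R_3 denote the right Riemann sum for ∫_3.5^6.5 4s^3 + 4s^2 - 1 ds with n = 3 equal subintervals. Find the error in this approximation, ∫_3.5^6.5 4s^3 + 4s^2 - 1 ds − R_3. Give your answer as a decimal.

-555.5

Exact integral: ∫_3.5^6.5 f(s) ds = 1941.
R_3 = 2496.5.
Error = 1941 − 2496.5 = -555.5.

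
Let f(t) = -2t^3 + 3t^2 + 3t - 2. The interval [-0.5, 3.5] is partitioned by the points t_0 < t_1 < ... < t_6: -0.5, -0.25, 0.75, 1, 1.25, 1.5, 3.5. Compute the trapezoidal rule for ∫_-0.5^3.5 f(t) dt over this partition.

-37.765625

Subinterval widths: 0.25, 1, 0.25, 0.25, 0.25, 2.
f(-0.5) = -2.5, f(-0.25) = -2.53125, f(0.75) = 1.09375, f(1) = 2, f(1.25) = 2.53125, f(1.5) = 2.5, f(3.5) = -40.5.
On each subinterval the trapezoid contributes (Δt_i/2)·[f(t_{i-1}) + f(t_i)].
Sum = -37.765625.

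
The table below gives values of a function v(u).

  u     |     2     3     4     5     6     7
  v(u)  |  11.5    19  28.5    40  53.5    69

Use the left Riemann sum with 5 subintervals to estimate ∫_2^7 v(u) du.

Δu = 1.
Sum = 1·[11.5 + 19 + 28.5 + 40 + 53.5] = 152.5.

152.5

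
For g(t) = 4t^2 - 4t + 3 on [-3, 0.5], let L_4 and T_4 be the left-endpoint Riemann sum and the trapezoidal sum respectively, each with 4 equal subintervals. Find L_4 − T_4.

21.4375

L_4 = 87.390625.
T_4 = 65.953125.
L_4 − T_4 = 21.4375.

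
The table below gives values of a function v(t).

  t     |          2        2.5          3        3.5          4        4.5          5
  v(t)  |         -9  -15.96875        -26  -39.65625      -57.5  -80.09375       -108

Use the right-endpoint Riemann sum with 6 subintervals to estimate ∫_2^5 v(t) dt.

Δt = 0.5.
Sum = 0.5·[(-15.96875) + (-26) + (-39.65625) + (-57.5) + (-80.09375) + (-108)] = -163.609375.

-163.609375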